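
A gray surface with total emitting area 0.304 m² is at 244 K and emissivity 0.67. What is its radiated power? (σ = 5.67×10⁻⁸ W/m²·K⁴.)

Stefan–Boltzmann: P = εσAT⁴ = 0.67 × 5.67×10⁻⁸ × 0.304 × (244)⁴ = 0.67 × 5.67×10⁻⁸ × 0.304 × 3.54×10^9.
P = 40.9 W.

P ≈ 40.9 W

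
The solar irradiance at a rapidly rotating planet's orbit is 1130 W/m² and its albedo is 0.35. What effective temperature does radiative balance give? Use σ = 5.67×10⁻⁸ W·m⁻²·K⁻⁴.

T ≈ 239 K

Power absorbed = (1−a)S·πR²; power emitted = 4πR²σT⁴. Equating and cancelling πR²:
T = ((1−a)S / 4σ)^(1/4) = (734 / (4 × 5.67×10⁻⁸))^(1/4) = (3.24×10^9)^(1/4).
T = 239 K.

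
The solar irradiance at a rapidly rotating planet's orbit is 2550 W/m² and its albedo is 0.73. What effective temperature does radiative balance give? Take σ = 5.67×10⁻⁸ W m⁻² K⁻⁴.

Power absorbed = (1−a)S·πR²; power emitted = 4πR²σT⁴. Equating and cancelling πR²:
T = ((1−a)S / 4σ)^(1/4) = (688 / (4 × 5.67×10⁻⁸))^(1/4) = (3.04×10^9)^(1/4).
T = 235 K.

T ≈ 235 K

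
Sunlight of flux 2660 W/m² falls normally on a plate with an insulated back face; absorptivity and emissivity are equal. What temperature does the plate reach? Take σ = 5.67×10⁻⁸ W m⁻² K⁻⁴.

Absorbed flux αS = emitted flux εσT⁴ (one radiating face); with α = ε, T = (S/σ)^(1/4).
T = (2660 / 5.67×10⁻⁸)^(1/4) = (4.69×10^10)^(1/4).
T = 465 K.

T ≈ 465 K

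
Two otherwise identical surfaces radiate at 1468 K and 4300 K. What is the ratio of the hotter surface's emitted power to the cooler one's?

P ∝ T⁴, so the ratio is (4300/1468)⁴ = (2.929)⁴ = 73.6.

ratio ≈ 73.6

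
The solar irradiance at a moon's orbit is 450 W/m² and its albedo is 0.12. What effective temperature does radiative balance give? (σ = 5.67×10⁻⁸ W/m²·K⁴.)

Power absorbed = (1−a)S·πR²; power emitted = 4πR²σT⁴. Equating and cancelling πR²:
T = ((1−a)S / 4σ)^(1/4) = (396 / (4 × 5.67×10⁻⁸))^(1/4) = (1.75×10^9)^(1/4).
T = 204 K.

T ≈ 204 K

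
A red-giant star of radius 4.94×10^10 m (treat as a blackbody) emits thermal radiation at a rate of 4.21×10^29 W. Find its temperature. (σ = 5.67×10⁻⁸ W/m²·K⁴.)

T ≈ 3940 K

A = 4πr² = 4π × (4.94×10^10)² = 3.07×10^22 m².
From P = σAT⁴, T = (P / σA)^(1/4) = (4.21×10^29 / (5.67×10⁻⁸ × 3.07×10^22))^(1/4).
T = (2.42×10^14)^(1/4) = 3940 K.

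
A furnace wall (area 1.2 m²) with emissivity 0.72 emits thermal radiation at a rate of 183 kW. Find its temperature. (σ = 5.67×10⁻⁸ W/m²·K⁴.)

From P = εσAT⁴, T = (P / εσA)^(1/4) = (1.83×10^5 / (0.72 × 5.67×10⁻⁸ × 1.20))^(1/4).
T = (3.74×10^12)^(1/4) = 1390 K.

T ≈ 1390 K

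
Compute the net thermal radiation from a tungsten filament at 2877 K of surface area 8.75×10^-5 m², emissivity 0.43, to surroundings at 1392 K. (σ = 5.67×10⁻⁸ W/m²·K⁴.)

Q ≈ 138 W

Q = εσA(T⁴ − T_s⁴). T⁴ − T_s⁴ = (2877)⁴ − (1392)⁴ = 6.85×10^13 − 3.75×10^12 = 6.48×10^13 K⁴.
Q = 0.43 × 5.67×10⁻⁸ × 8.75×10^-5 × 6.48×10^13 = 138 W.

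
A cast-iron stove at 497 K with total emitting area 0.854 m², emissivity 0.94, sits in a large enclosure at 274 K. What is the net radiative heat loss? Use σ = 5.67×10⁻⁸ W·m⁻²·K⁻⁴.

Q = εσA(T⁴ − T_s⁴). T⁴ − T_s⁴ = (497)⁴ − (274)⁴ = 6.10×10^10 − 5.64×10^9 = 5.54×10^10 K⁴.
Q = 0.94 × 5.67×10⁻⁸ × 0.854 × 5.54×10^10 = 2520 W.

Q ≈ 2520 W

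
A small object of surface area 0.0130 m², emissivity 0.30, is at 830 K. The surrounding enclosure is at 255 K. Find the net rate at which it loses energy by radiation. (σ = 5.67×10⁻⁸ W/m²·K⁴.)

Q = εσA(T⁴ − T_s⁴). T⁴ − T_s⁴ = (830)⁴ − (255)⁴ = 4.75×10^11 − 4.23×10^9 = 4.70×10^11 K⁴.
Q = 0.30 × 5.67×10⁻⁸ × 0.0130 × 4.70×10^11 = 104 W.

Q ≈ 104 W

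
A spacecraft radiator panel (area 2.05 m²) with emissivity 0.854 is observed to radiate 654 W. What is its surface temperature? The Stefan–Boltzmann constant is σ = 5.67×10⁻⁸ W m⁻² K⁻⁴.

From P = εσAT⁴, T = (P / εσA)^(1/4) = (654 / (0.854 × 5.67×10⁻⁸ × 2.05))^(1/4).
T = (6.59×10^9)^(1/4) = 285 K.

T ≈ 285 K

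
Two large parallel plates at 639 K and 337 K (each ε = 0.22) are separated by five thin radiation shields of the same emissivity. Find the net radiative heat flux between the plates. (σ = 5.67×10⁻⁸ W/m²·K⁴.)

q ≈ 180 W/m²

Each of the 6 gaps contributes resistance (2/ε − 1) = 2/0.22 − 1 = 8.091; total = 48.55.
q = σ(T₁⁴ − T₂⁴) / 48.55 = 5.67×10⁻⁸ × 1.54×10^11 / 48.55 = 180 W/m².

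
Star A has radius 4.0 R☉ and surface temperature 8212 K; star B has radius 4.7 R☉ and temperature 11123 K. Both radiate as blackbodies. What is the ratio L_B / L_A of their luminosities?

L = 4πR²σT⁴ ∝ R²T⁴, so L_B/L_A = (4.7/4.0)² × (11123/8212)⁴ = 1.38 × 3.37 = 4.65.

L_B/L_A ≈ 4.65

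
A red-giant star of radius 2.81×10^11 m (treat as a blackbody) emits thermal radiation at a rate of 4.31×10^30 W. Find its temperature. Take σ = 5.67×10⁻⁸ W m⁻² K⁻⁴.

T ≈ 2960 K

A = 4πr² = 4π × (2.81×10^11)² = 9.92×10^23 m².
From P = σAT⁴, T = (P / σA)^(1/4) = (4.31×10^30 / (5.67×10⁻⁸ × 9.92×10^23))^(1/4).
T = (7.66×10^13)^(1/4) = 2960 K.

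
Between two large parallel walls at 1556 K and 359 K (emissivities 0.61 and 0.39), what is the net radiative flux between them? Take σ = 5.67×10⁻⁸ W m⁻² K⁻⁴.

For two large parallel gray plates, q = σ(T₁⁴ − T₂⁴) / (1/ε₁ + 1/ε₂ − 1).
1/ε₁ + 1/ε₂ − 1 = 1/0.61 + 1/0.39 − 1 = 3.203.
T₁⁴ − T₂⁴ = 5.86×10^12 − 1.66×10^10 = 5.85×10^12 K⁴.
q = 5.67×10⁻⁸ × 5.85×10^12 / 3.203 = 1.03×10^5 W/m².

q ≈ 1.03×10^5 W/m²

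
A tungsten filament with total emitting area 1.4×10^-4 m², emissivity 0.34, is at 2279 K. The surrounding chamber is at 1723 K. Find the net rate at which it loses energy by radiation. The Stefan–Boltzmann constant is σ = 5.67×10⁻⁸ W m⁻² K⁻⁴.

Q ≈ 49.0 W

Q = εσA(T⁴ − T_s⁴). T⁴ − T_s⁴ = (2279)⁴ − (1723)⁴ = 2.70×10^13 − 8.81×10^12 = 1.82×10^13 K⁴.
Q = 0.34 × 5.67×10⁻⁸ × 1.40×10^-4 × 1.82×10^13 = 49.0 W.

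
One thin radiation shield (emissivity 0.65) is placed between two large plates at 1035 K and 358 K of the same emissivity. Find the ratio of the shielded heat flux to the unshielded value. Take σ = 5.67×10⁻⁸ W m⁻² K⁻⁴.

ratio ≈ 0.500

With N identical shields there are N+1 = 2 gaps in series, each with the same radiative resistance, so the flux falls to 1/(N+1) of its unshielded value.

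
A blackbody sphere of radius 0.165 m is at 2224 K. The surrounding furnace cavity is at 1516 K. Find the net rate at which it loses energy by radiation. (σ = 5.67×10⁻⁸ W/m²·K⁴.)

A = 4πr² = 4π × (0.165)² = 0.342 m².
Q = σA(T⁴ − T_s⁴). T⁴ − T_s⁴ = (2224)⁴ − (1516)⁴ = 2.45×10^13 − 5.28×10^12 = 1.92×10^13 K⁴.
Q = 5.67×10⁻⁸ × 0.342 × 1.92×10^13 = 3.72×10^5 W.

Q ≈ 3.72×10^5 W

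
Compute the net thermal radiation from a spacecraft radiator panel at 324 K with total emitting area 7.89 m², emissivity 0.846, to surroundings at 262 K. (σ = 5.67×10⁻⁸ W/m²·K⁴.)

Q ≈ 2390 W

Q = εσA(T⁴ − T_s⁴). T⁴ − T_s⁴ = (324)⁴ − (262)⁴ = 1.10×10^10 − 4.71×10^9 = 6.31×10^9 K⁴.
Q = 0.846 × 5.67×10⁻⁸ × 7.89 × 6.31×10^9 = 2390 W.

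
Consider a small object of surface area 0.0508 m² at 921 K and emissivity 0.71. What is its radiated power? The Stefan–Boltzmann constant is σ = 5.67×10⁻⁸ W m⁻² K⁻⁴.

P ≈ 1470 W

P = εσAT⁴ = 0.71 × 5.67×10⁻⁸ × 0.0508 × (921)⁴ = 0.71 × 5.67×10⁻⁸ × 0.0508 × 7.20×10^11.
P = 1470 W.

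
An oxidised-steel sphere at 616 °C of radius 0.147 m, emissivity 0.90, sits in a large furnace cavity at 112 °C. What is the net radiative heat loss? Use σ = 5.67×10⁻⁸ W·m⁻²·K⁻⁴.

Q ≈ 8350 W

A = 4πr² = 4π × (0.147)² = 0.272 m².
Convert: 616 °C = 889 K; 112 °C = 385 K.
Q = εσA(T⁴ − T_s⁴). T⁴ − T_s⁴ = (889)⁴ − (385)⁴ = 6.25×10^11 − 2.20×10^10 = 6.03×10^11 K⁴.
Q = 0.90 × 5.67×10⁻⁸ × 0.272 × 6.03×10^11 = 8350 W.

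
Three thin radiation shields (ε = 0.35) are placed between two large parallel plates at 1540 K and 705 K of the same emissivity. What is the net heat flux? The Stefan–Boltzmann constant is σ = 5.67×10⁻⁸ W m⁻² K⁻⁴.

q ≈ 16200 W/m²

Each of the 4 gaps contributes resistance (2/ε − 1) = 2/0.35 − 1 = 4.714; total = 18.86.
q = σ(T₁⁴ − T₂⁴) / 18.86 = 5.67×10⁻⁸ × 5.38×10^12 / 18.86 = 16200 W/m².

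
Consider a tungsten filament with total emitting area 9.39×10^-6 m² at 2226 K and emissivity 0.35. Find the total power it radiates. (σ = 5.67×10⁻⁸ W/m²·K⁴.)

P ≈ 4.58 W

P = εσAT⁴ = 0.35 × 5.67×10⁻⁸ × 9.39×10^-6 × (2226)⁴ = 0.35 × 5.67×10⁻⁸ × 9.39×10^-6 × 2.46×10^13.
P = 4.58 W.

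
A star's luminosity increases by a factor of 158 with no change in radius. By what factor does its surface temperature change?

factor ≈ 3.55

P ∝ T⁴ ⇒ T ∝ P^(1/4), so T scales by (158)^(1/4) = 3.55.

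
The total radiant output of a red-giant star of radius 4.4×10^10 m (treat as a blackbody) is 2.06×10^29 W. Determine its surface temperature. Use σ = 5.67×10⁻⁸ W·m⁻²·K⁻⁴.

A = 4πr² = 4π × (4.4×10^10)² = 2.43×10^22 m².
From P = σAT⁴, T = (P / σA)^(1/4) = (2.06×10^29 / (5.67×10⁻⁸ × 2.43×10^22))^(1/4).
T = (1.49×10^14)^(1/4) = 3500 K.

T ≈ 3500 K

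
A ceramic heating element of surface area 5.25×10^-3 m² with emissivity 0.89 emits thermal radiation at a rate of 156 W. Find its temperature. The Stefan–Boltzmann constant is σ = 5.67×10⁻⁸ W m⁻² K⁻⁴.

From P = εσAT⁴, T = (P / εσA)^(1/4) = (156 / (0.89 × 5.67×10⁻⁸ × 5.25×10^-3))^(1/4).
T = (5.89×10^11)^(1/4) = 876 K.

T ≈ 876 K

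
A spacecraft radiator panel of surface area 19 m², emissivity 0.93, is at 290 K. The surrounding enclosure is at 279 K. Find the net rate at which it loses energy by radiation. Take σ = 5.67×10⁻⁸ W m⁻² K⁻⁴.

Q ≈ 1020 W

Q = εσA(T⁴ − T_s⁴). T⁴ − T_s⁴ = (290)⁴ − (279)⁴ = 7.07×10^9 − 6.06×10^9 = 1.01×10^9 K⁴.
Q = 0.93 × 5.67×10⁻⁸ × 19.0 × 1.01×10^9 = 1020 W.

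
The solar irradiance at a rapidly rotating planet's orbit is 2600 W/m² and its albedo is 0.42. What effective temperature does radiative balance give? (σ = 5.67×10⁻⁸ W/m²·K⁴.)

Power absorbed = (1−a)S·πR²; power emitted = 4πR²σT⁴. Equating and cancelling πR²:
T = ((1−a)S / 4σ)^(1/4) = (1510 / (4 × 5.67×10⁻⁸))^(1/4) = (6.65×10^9)^(1/4).
T = 286 K.

T ≈ 286 K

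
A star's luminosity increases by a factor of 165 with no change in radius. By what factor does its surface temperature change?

factor ≈ 3.58

P ∝ T⁴ ⇒ T ∝ P^(1/4), so T scales by (165)^(1/4) = 3.58.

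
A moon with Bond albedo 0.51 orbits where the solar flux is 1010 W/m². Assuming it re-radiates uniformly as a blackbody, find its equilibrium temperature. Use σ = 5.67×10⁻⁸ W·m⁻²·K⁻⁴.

Power absorbed = (1−a)S·πR²; power emitted = 4πR²σT⁴. Equating and cancelling πR²:
T = ((1−a)S / 4σ)^(1/4) = (495 / (4 × 5.67×10⁻⁸))^(1/4) = (2.18×10^9)^(1/4).
T = 216 K.

T ≈ 216 K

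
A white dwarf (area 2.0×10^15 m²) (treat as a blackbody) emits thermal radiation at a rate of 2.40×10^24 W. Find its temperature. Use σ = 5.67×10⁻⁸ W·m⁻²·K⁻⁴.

From P = σAT⁴, T = (P / σA)^(1/4) = (2.40×10^24 / (5.67×10⁻⁸ × 2.00×10^15))^(1/4).
T = (2.12×10^16)^(1/4) = 12100 K.

T ≈ 12100 K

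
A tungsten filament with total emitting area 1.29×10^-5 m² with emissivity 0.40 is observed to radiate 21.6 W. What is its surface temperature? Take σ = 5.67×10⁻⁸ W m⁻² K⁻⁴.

T ≈ 2930 K

From P = εσAT⁴, T = (P / εσA)^(1/4) = (21.6 / (0.40 × 5.67×10⁻⁸ × 1.29×10^-5))^(1/4).
T = (7.38×10^13)^(1/4) = 2930 K.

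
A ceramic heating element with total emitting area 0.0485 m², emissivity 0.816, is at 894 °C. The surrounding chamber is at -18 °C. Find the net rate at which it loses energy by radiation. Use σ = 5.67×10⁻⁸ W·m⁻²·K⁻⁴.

Q ≈ 4150 W

Convert: 894 °C = 1167 K; -18 °C = 255 K.
Q = εσA(T⁴ − T_s⁴). T⁴ − T_s⁴ = (1167)⁴ − (255)⁴ = 1.85×10^12 − 4.23×10^9 = 1.85×10^12 K⁴.
Q = 0.816 × 5.67×10⁻⁸ × 0.0485 × 1.85×10^12 = 4150 W.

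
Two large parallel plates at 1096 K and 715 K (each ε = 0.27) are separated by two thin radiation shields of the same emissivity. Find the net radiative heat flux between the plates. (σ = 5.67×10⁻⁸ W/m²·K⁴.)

Each of the 3 gaps contributes resistance (2/ε − 1) = 2/0.27 − 1 = 6.407; total = 19.22.
q = σ(T₁⁴ − T₂⁴) / 19.22 = 5.67×10⁻⁸ × 1.18×10^12 / 19.22 = 3490 W/m².

q ≈ 3490 W/m²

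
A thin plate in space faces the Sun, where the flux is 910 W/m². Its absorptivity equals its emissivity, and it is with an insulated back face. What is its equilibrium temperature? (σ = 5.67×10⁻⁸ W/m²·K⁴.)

Absorbed flux αS = emitted flux εσT⁴ (one radiating face); with α = ε, T = (S/σ)^(1/4).
T = (910 / 5.67×10⁻⁸)^(1/4) = (1.60×10^10)^(1/4).
T = 356 K.

T ≈ 356 K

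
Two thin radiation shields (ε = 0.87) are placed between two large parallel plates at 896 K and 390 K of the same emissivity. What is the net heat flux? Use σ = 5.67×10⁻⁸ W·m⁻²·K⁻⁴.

q ≈ 9040 W/m²

Each of the 3 gaps contributes resistance (2/ε − 1) = 2/0.87 − 1 = 1.299; total = 3.897.
q = σ(T₁⁴ − T₂⁴) / 3.897 = 5.67×10⁻⁸ × 6.21×10^11 / 3.897 = 9040 W/m².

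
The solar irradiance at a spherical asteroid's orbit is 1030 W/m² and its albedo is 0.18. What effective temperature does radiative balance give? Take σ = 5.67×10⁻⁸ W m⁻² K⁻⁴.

T ≈ 247 K

Power absorbed = (1−a)S·πR²; power emitted = 4πR²σT⁴. Equating and cancelling πR²:
T = ((1−a)S / 4σ)^(1/4) = (845 / (4 × 5.67×10⁻⁸))^(1/4) = (3.72×10^9)^(1/4).
T = 247 K.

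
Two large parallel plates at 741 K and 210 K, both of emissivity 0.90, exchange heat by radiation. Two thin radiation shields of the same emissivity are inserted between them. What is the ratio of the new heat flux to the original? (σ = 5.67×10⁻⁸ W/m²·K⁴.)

With N identical shields there are N+1 = 3 gaps in series, each with the same radiative resistance, so the flux falls to 1/(N+1) of its unshielded value.

ratio ≈ 0.333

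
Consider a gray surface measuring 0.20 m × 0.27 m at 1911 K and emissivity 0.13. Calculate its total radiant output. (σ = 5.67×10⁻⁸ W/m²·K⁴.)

P ≈ 5310 W

A = 0.20 × 0.27 = 0.0540 m².
P = εσAT⁴ = 0.13 × 5.67×10⁻⁸ × 0.0540 × (1911)⁴ = 0.13 × 5.67×10⁻⁸ × 0.0540 × 1.33×10^13.
P = 5310 W.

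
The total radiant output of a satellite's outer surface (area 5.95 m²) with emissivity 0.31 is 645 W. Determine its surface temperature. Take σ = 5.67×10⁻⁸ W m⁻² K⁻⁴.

T ≈ 280 K

From P = εσAT⁴, T = (P / εσA)^(1/4) = (645 / (0.31 × 5.67×10⁻⁸ × 5.95))^(1/4).
T = (6.17×10^9)^(1/4) = 280 K.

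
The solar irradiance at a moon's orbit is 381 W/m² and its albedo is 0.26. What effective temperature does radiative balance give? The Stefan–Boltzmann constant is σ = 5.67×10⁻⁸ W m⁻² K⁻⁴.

Power absorbed = (1−a)S·πR²; power emitted = 4πR²σT⁴. Equating and cancelling πR²:
T = ((1−a)S / 4σ)^(1/4) = (282 / (4 × 5.67×10⁻⁸))^(1/4) = (1.24×10^9)^(1/4).
T = 188 K.

T ≈ 188 K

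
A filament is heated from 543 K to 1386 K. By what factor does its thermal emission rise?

P ∝ T⁴, so the ratio is (1386/543)⁴ = (2.552)⁴ = 42.4.

ratio ≈ 42.4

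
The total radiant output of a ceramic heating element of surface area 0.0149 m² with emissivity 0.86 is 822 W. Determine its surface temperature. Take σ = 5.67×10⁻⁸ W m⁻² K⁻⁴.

T ≈ 1030 K

From P = εσAT⁴, T = (P / εσA)^(1/4) = (822 / (0.86 × 5.67×10⁻⁸ × 0.0149))^(1/4).
T = (1.13×10^12)^(1/4) = 1030 K.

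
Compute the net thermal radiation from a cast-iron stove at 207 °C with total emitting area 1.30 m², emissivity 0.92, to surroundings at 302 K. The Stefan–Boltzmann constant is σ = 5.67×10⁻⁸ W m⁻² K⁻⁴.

Convert: 207 °C = 480 K.
Q = εσA(T⁴ − T_s⁴). T⁴ − T_s⁴ = (480)⁴ − (302)⁴ = 5.31×10^10 − 8.32×10^9 = 4.48×10^10 K⁴.
Q = 0.92 × 5.67×10⁻⁸ × 1.30 × 4.48×10^10 = 3040 W.

Q ≈ 3040 W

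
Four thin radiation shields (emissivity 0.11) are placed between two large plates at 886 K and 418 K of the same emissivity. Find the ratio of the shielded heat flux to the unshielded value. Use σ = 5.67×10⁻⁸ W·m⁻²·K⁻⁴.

With N identical shields there are N+1 = 5 gaps in series, each with the same radiative resistance, so the flux falls to 1/(N+1) of its unshielded value.

ratio ≈ 0.200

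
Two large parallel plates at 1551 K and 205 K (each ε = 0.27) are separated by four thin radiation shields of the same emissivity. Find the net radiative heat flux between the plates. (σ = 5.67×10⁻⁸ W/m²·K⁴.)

Each of the 5 gaps contributes resistance (2/ε − 1) = 2/0.27 − 1 = 6.407; total = 32.04.
q = σ(T₁⁴ − T₂⁴) / 32.04 = 5.67×10⁻⁸ × 5.79×10^12 / 32.04 = 10200 W/m².

q ≈ 10200 W/m²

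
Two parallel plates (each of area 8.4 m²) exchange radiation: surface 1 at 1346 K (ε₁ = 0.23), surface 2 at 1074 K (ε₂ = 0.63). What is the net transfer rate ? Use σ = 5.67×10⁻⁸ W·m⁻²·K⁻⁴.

Q ≈ 1.88×10^5 W

For two large parallel gray plates, q = σ(T₁⁴ − T₂⁴) / (1/ε₁ + 1/ε₂ − 1).
1/ε₁ + 1/ε₂ − 1 = 1/0.23 + 1/0.63 − 1 = 4.935.
T₁⁴ − T₂⁴ = 3.28×10^12 − 1.33×10^12 = 1.95×10^12 K⁴.
q = 5.67×10⁻⁸ × 1.95×10^12 / 4.935 = 22400 W/m².
Q = q·A = 22400 × 8.4 = 1.88×10^5 W.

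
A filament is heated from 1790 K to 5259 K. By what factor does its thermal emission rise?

P ∝ T⁴, so the ratio is (5259/1790)⁴ = (2.938)⁴ = 74.5.

ratio ≈ 74.5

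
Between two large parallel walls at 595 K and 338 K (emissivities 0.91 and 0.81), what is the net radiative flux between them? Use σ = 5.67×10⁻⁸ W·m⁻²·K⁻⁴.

For two large parallel gray plates, q = σ(T₁⁴ − T₂⁴) / (1/ε₁ + 1/ε₂ − 1).
1/ε₁ + 1/ε₂ − 1 = 1/0.91 + 1/0.81 − 1 = 1.333.
T₁⁴ − T₂⁴ = 1.25×10^11 − 1.31×10^10 = 1.12×10^11 K⁴.
q = 5.67×10⁻⁸ × 1.12×10^11 / 1.333 = 4770 W/m².

q ≈ 4770 W/m²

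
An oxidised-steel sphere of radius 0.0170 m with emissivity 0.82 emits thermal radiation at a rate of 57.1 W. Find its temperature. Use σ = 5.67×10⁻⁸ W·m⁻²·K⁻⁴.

T ≈ 763 K

A = 4πr² = 4π × (0.0170)² = 3.63×10^-3 m².
From P = εσAT⁴, T = (P / εσA)^(1/4) = (57.1 / (0.82 × 5.67×10⁻⁸ × 3.63×10^-3))^(1/4).
T = (3.38×10^11)^(1/4) = 763 K.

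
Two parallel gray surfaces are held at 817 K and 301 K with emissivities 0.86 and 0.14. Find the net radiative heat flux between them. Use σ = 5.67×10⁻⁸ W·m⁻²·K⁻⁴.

For two large parallel gray plates, q = σ(T₁⁴ − T₂⁴) / (1/ε₁ + 1/ε₂ − 1).
1/ε₁ + 1/ε₂ − 1 = 1/0.86 + 1/0.14 − 1 = 7.306.
T₁⁴ − T₂⁴ = 4.46×10^11 − 8.21×10^9 = 4.37×10^11 K⁴.
q = 5.67×10⁻⁸ × 4.37×10^11 / 7.306 = 3390 W/m².

q ≈ 3390 W/m²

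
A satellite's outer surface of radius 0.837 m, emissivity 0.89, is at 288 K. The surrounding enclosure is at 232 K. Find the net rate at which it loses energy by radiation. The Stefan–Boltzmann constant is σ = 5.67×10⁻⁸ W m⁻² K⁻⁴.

A = 4πr² = 4π × (0.837)² = 8.80 m².
Q = εσA(T⁴ − T_s⁴). T⁴ − T_s⁴ = (288)⁴ − (232)⁴ = 6.88×10^9 − 2.90×10^9 = 3.98×10^9 K⁴.
Q = 0.89 × 5.67×10⁻⁸ × 8.80 × 3.98×10^9 = 1770 W.

Q ≈ 1770 W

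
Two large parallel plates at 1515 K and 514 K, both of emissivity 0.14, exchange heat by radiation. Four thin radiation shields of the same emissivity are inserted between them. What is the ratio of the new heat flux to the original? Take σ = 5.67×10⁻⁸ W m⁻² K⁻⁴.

ratio ≈ 0.200

With N identical shields there are N+1 = 5 gaps in series, each with the same radiative resistance, so the flux falls to 1/(N+1) of its unshielded value.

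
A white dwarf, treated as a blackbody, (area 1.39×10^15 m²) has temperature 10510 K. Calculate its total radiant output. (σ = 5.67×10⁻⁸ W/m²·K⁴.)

P = σAT⁴ = 5.67×10⁻⁸ × 1.39×10^15 × (10510)⁴ = 5.67×10⁻⁸ × 1.39×10^15 × 1.22×10^16.
P = 9.62×10^23 W.

P ≈ 9.62×10^23 W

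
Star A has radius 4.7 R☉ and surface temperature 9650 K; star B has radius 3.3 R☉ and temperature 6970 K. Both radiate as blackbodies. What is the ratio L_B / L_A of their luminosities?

L_B/L_A ≈ 0.134

L = 4πR²σT⁴ ∝ R²T⁴, so L_B/L_A = (3.3/4.7)² × (6970/9650)⁴ = 0.493 × 0.272 = 0.134.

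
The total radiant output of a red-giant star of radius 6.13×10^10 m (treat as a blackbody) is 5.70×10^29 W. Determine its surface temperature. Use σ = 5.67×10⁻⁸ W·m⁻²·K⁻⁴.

A = 4πr² = 4π × (6.13×10^10)² = 4.72×10^22 m².
From P = σAT⁴, T = (P / σA)^(1/4) = (5.70×10^29 / (5.67×10⁻⁸ × 4.72×10^22))^(1/4).
T = (2.13×10^14)^(1/4) = 3820 K.

T ≈ 3820 K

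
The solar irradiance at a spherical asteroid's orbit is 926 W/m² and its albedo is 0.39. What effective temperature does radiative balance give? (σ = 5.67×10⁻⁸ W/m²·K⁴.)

T ≈ 223 K

Power absorbed = (1−a)S·πR²; power emitted = 4πR²σT⁴. Equating and cancelling πR²:
T = ((1−a)S / 4σ)^(1/4) = (565 / (4 × 5.67×10⁻⁸))^(1/4) = (2.49×10^9)^(1/4).
T = 223 K.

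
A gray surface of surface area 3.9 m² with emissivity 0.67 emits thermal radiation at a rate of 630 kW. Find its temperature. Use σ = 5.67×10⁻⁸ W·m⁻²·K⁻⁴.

T ≈ 1440 K

From P = εσAT⁴, T = (P / εσA)^(1/4) = (6.30×10^5 / (0.67 × 5.67×10⁻⁸ × 3.90))^(1/4).
T = (4.25×10^12)^(1/4) = 1440 K.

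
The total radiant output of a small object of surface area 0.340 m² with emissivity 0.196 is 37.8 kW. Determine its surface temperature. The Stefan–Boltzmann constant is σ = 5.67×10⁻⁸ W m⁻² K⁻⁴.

From P = εσAT⁴, T = (P / εσA)^(1/4) = (37800 / (0.196 × 5.67×10⁻⁸ × 0.340))^(1/4).
T = (1.00×10^13)^(1/4) = 1780 K.

T ≈ 1780 K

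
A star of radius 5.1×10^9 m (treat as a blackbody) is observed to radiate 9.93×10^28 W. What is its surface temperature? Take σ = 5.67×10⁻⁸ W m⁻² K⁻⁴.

A = 4πr² = 4π × (5.1×10^9)² = 3.27×10^20 m².
From P = σAT⁴, T = (P / σA)^(1/4) = (9.93×10^28 / (5.67×10⁻⁸ × 3.27×10^20))^(1/4).
T = (5.36×10^15)^(1/4) = 8560 K.

T ≈ 8560 K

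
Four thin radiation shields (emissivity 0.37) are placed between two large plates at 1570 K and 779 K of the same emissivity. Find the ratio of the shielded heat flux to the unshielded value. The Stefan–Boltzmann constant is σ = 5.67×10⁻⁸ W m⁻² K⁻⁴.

ratio ≈ 0.200

With N identical shields there are N+1 = 5 gaps in series, each with the same radiative resistance, so the flux falls to 1/(N+1) of its unshielded value.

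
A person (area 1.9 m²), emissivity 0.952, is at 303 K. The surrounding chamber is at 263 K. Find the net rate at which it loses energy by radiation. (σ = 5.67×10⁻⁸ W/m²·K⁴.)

Q = εσA(T⁴ − T_s⁴). T⁴ − T_s⁴ = (303)⁴ − (263)⁴ = 8.43×10^9 − 4.78×10^9 = 3.64×10^9 K⁴.
Q = 0.952 × 5.67×10⁻⁸ × 1.90 × 3.64×10^9 = 374 W.

Q ≈ 374 W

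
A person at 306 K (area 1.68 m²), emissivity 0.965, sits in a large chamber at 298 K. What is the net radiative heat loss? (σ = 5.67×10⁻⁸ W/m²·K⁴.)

Q = εσA(T⁴ − T_s⁴). T⁴ − T_s⁴ = (306)⁴ − (298)⁴ = 8.77×10^9 − 7.89×10^9 = 8.82×10^8 K⁴.
Q = 0.965 × 5.67×10⁻⁸ × 1.68 × 8.82×10^8 = 81.0 W.

Q ≈ 81.0 W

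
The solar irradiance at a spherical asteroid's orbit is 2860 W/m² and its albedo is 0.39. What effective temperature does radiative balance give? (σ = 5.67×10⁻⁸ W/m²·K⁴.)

T ≈ 296 K

Power absorbed = (1−a)S·πR²; power emitted = 4πR²σT⁴. Equating and cancelling πR²:
T = ((1−a)S / 4σ)^(1/4) = (1740 / (4 × 5.67×10⁻⁸))^(1/4) = (7.69×10^9)^(1/4).
T = 296 K.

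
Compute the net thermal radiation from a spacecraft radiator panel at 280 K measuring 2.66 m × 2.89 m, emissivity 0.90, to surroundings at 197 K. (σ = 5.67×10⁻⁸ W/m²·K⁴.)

A = 2.66 × 2.89 = 7.69 m².
Q = εσA(T⁴ − T_s⁴). T⁴ − T_s⁴ = (280)⁴ − (197)⁴ = 6.15×10^9 − 1.51×10^9 = 4.64×10^9 K⁴.
Q = 0.90 × 5.67×10⁻⁸ × 7.69 × 4.64×10^9 = 1820 W.

Q ≈ 1820 W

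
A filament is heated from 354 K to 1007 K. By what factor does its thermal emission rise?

P ∝ T⁴, so the ratio is (1007/354)⁴ = (2.845)⁴ = 65.5.

ratio ≈ 65.5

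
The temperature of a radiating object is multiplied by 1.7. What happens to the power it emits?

P ∝ T⁴, so the power scales as (1.7)⁴ = 8.35.

factor ≈ 8.35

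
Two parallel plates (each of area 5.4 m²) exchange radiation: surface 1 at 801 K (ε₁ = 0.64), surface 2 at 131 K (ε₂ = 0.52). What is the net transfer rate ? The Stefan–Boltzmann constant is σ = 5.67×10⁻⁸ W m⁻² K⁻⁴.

For two large parallel gray plates, q = σ(T₁⁴ − T₂⁴) / (1/ε₁ + 1/ε₂ − 1).
1/ε₁ + 1/ε₂ − 1 = 1/0.64 + 1/0.52 − 1 = 2.486.
T₁⁴ − T₂⁴ = 4.12×10^11 − 2.94×10^8 = 4.11×10^11 K⁴.
q = 5.67×10⁻⁸ × 4.11×10^11 / 2.486 = 9380 W/m².
Q = q·A = 9380 × 5.4 = 50700 W.

Q ≈ 50700 W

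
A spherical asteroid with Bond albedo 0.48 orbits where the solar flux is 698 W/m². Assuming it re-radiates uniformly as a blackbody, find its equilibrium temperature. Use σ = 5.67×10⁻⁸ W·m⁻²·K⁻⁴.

T ≈ 200 K

Power absorbed = (1−a)S·πR²; power emitted = 4πR²σT⁴. Equating and cancelling πR²:
T = ((1−a)S / 4σ)^(1/4) = (363 / (4 × 5.67×10⁻⁸))^(1/4) = (1.60×10^9)^(1/4).
T = 200 K.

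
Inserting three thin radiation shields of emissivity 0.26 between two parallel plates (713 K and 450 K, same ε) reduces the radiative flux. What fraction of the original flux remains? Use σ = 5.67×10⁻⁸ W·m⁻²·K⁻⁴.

With N identical shields there are N+1 = 4 gaps in series, each with the same radiative resistance, so the flux falls to 1/(N+1) of its unshielded value.

ratio ≈ 0.250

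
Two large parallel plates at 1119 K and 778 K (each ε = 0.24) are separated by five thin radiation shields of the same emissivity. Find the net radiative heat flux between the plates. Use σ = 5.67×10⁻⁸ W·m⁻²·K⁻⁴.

Each of the 6 gaps contributes resistance (2/ε − 1) = 2/0.24 − 1 = 7.333; total = 44.00.
q = σ(T₁⁴ − T₂⁴) / 44.00 = 5.67×10⁻⁸ × 1.20×10^12 / 44.00 = 1550 W/m².

q ≈ 1550 W/m²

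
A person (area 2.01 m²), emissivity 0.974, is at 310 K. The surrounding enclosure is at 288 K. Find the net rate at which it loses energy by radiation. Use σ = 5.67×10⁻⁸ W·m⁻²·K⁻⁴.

Q ≈ 261 W

Q = εσA(T⁴ − T_s⁴). T⁴ − T_s⁴ = (310)⁴ − (288)⁴ = 9.24×10^9 − 6.88×10^9 = 2.36×10^9 K⁴.
Q = 0.974 × 5.67×10⁻⁸ × 2.01 × 2.36×10^9 = 261 W.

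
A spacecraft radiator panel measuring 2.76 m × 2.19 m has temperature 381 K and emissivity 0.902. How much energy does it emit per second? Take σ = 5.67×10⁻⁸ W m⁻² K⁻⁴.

P ≈ 6510 W

A = 2.76 × 2.19 = 6.04 m².
Stefan–Boltzmann: P = εσAT⁴ = 0.902 × 5.67×10⁻⁸ × 6.04 × (381)⁴ = 0.902 × 5.67×10⁻⁸ × 6.04 × 2.11×10^10.
P = 6510 W.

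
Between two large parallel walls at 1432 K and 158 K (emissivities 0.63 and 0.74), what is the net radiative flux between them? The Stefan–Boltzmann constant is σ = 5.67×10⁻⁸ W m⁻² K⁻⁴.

q ≈ 1.23×10^5 W/m²

For two large parallel gray plates, q = σ(T₁⁴ − T₂⁴) / (1/ε₁ + 1/ε₂ − 1).
1/ε₁ + 1/ε₂ − 1 = 1/0.63 + 1/0.74 − 1 = 1.939.
T₁⁴ − T₂⁴ = 4.21×10^12 − 6.23×10^8 = 4.20×10^12 K⁴.
q = 5.67×10⁻⁸ × 4.20×10^12 / 1.939 = 1.23×10^5 W/m².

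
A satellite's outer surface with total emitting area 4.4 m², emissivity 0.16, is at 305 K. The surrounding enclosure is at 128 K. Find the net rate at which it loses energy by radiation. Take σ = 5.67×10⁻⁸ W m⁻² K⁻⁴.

Q = εσA(T⁴ − T_s⁴). T⁴ − T_s⁴ = (305)⁴ − (128)⁴ = 8.65×10^9 − 2.68×10^8 = 8.39×10^9 K⁴.
Q = 0.16 × 5.67×10⁻⁸ × 4.40 × 8.39×10^9 = 335 W.

Q ≈ 335 W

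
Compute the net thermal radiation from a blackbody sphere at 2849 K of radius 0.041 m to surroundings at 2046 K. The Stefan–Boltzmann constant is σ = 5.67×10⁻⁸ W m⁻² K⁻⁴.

Q ≈ 57900 W

A = 4πr² = 4π × (0.041)² = 0.0211 m².
Q = σA(T⁴ − T_s⁴). T⁴ − T_s⁴ = (2849)⁴ − (2046)⁴ = 6.59×10^13 − 1.75×10^13 = 4.84×10^13 K⁴.
Q = 5.67×10⁻⁸ × 0.0211 × 4.84×10^13 = 57900 W.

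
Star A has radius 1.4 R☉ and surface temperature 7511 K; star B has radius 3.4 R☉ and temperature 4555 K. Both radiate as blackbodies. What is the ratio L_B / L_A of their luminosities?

L = 4πR²σT⁴ ∝ R²T⁴, so L_B/L_A = (3.4/1.4)² × (4555/7511)⁴ = 5.90 × 0.135 = 0.798.

L_B/L_A ≈ 0.798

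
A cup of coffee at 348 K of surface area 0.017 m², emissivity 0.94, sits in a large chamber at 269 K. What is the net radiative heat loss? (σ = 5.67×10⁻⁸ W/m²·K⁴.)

Q = εσA(T⁴ − T_s⁴). T⁴ − T_s⁴ = (348)⁴ − (269)⁴ = 1.47×10^10 − 5.24×10^9 = 9.43×10^9 K⁴.
Q = 0.94 × 5.67×10⁻⁸ × 0.0170 × 9.43×10^9 = 8.54 W.

Q ≈ 8.54 W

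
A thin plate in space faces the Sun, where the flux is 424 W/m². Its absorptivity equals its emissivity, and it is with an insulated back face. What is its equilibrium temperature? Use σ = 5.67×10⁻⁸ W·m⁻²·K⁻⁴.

T ≈ 294 K

Absorbed flux αS = emitted flux εσT⁴ (one radiating face); with α = ε, T = (S/σ)^(1/4).
T = (424 / 5.67×10⁻⁸)^(1/4) = (7.48×10^9)^(1/4).
T = 294 K.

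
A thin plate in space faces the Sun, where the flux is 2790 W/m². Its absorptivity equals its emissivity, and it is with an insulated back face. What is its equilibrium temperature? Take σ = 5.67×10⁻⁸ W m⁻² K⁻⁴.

T ≈ 471 K

Absorbed flux αS = emitted flux εσT⁴ (one radiating face); with α = ε, T = (S/σ)^(1/4).
T = (2790 / 5.67×10⁻⁸)^(1/4) = (4.92×10^10)^(1/4).
T = 471 K.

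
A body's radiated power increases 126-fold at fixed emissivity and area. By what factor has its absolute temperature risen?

factor ≈ 3.35

P ∝ T⁴ ⇒ T ∝ P^(1/4), so T scales by (126)^(1/4) = 3.35.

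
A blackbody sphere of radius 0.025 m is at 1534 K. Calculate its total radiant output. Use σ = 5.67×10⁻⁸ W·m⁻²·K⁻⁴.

P ≈ 2470 W

A = 4πr² = 4π × (0.025)² = 7.85×10^-3 m².
P = σAT⁴ = 5.67×10⁻⁸ × 7.85×10^-3 × (1534)⁴ = 5.67×10⁻⁸ × 7.85×10^-3 × 5.54×10^12.
P = 2470 W.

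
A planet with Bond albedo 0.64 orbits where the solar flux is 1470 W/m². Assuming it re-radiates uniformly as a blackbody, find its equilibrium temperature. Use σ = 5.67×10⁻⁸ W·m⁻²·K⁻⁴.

T ≈ 220 K

Power absorbed = (1−a)S·πR²; power emitted = 4πR²σT⁴. Equating and cancelling πR²:
T = ((1−a)S / 4σ)^(1/4) = (529 / (4 × 5.67×10⁻⁸))^(1/4) = (2.33×10^9)^(1/4).
T = 220 K.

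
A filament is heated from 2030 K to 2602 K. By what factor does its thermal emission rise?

P ∝ T⁴, so the ratio is (2602/2030)⁴ = (1.282)⁴ = 2.70.

ratio ≈ 2.70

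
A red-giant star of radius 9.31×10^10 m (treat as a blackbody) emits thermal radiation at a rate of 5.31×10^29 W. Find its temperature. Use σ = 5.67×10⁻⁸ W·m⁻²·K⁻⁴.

T ≈ 3050 K

A = 4πr² = 4π × (9.31×10^10)² = 1.09×10^23 m².
From P = σAT⁴, T = (P / σA)^(1/4) = (5.31×10^29 / (5.67×10⁻⁸ × 1.09×10^23))^(1/4).
T = (8.60×10^13)^(1/4) = 3050 K.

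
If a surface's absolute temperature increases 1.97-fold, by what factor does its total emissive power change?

factor ≈ 15.1

P ∝ T⁴, so the power scales as (1.97)⁴ = 15.1.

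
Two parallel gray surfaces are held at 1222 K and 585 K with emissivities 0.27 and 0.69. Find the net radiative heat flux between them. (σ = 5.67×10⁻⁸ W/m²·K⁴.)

q ≈ 28800 W/m²

For two large parallel gray plates, q = σ(T₁⁴ − T₂⁴) / (1/ε₁ + 1/ε₂ − 1).
1/ε₁ + 1/ε₂ − 1 = 1/0.27 + 1/0.69 − 1 = 4.153.
T₁⁴ − T₂⁴ = 2.23×10^12 − 1.17×10^11 = 2.11×10^12 K⁴.
q = 5.67×10⁻⁸ × 2.11×10^12 / 4.153 = 28800 W/m².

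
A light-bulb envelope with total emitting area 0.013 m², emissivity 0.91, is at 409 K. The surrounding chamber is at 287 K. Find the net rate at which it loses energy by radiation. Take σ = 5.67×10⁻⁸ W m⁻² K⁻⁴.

Q = εσA(T⁴ − T_s⁴). T⁴ − T_s⁴ = (409)⁴ − (287)⁴ = 2.80×10^10 − 6.78×10^9 = 2.12×10^10 K⁴.
Q = 0.91 × 5.67×10⁻⁸ × 0.0130 × 2.12×10^10 = 14.2 W.

Q ≈ 14.2 W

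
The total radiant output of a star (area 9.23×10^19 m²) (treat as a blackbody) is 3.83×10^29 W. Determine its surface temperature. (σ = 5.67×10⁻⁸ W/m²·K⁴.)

From P = σAT⁴, T = (P / σA)^(1/4) = (3.83×10^29 / (5.67×10⁻⁸ × 9.23×10^19))^(1/4).
T = (7.32×10^16)^(1/4) = 16400 K.

T ≈ 16400 K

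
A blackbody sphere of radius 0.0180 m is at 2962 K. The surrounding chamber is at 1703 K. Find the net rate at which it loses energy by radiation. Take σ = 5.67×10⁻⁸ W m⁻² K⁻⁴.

Q ≈ 15800 W

A = 4πr² = 4π × (0.0180)² = 4.07×10^-3 m².
Q = σA(T⁴ − T_s⁴). T⁴ − T_s⁴ = (2962)⁴ − (1703)⁴ = 7.70×10^13 − 8.41×10^12 = 6.86×10^13 K⁴.
Q = 5.67×10⁻⁸ × 4.07×10^-3 × 6.86×10^13 = 15800 W.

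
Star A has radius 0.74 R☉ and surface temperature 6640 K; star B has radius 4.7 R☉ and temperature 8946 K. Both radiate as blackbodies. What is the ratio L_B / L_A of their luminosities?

L_B/L_A ≈ 133

L = 4πR²σT⁴ ∝ R²T⁴, so L_B/L_A = (4.7/0.74)² × (8946/6640)⁴ = 40.3 × 3.29 = 133.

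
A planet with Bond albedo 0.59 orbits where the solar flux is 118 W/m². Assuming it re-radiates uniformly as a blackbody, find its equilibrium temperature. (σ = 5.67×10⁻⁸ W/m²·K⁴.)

T ≈ 121 K

Power absorbed = (1−a)S·πR²; power emitted = 4πR²σT⁴. Equating and cancelling πR²:
T = ((1−a)S / 4σ)^(1/4) = (48.4 / (4 × 5.67×10⁻⁸))^(1/4) = (2.13×10^8)^(1/4).
T = 121 K.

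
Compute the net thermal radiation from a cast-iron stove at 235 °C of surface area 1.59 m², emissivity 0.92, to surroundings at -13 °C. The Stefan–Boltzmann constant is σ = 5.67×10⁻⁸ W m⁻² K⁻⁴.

Convert: 235 °C = 508 K; -13 °C = 260 K.
Q = εσA(T⁴ − T_s⁴). T⁴ − T_s⁴ = (508)⁴ − (260)⁴ = 6.66×10^10 − 4.57×10^9 = 6.20×10^10 K⁴.
Q = 0.92 × 5.67×10⁻⁸ × 1.59 × 6.20×10^10 = 5140 W.

Q ≈ 5140 W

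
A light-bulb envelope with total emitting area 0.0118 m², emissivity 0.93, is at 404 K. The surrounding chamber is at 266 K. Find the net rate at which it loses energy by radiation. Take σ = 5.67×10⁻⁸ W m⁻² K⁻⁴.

Q ≈ 13.5 W

Q = εσA(T⁴ − T_s⁴). T⁴ − T_s⁴ = (404)⁴ − (266)⁴ = 2.66×10^10 − 5.01×10^9 = 2.16×10^10 K⁴.
Q = 0.93 × 5.67×10⁻⁸ × 0.0118 × 2.16×10^10 = 13.5 W.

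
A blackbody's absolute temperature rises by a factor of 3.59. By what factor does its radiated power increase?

factor ≈ 166

P ∝ T⁴, so the power scales as (3.59)⁴ = 166.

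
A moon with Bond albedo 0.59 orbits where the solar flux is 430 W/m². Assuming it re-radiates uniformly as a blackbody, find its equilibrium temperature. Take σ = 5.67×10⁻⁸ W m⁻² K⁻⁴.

Power absorbed = (1−a)S·πR²; power emitted = 4πR²σT⁴. Equating and cancelling πR²:
T = ((1−a)S / 4σ)^(1/4) = (176 / (4 × 5.67×10⁻⁸))^(1/4) = (7.77×10^8)^(1/4).
T = 167 K.

T ≈ 167 K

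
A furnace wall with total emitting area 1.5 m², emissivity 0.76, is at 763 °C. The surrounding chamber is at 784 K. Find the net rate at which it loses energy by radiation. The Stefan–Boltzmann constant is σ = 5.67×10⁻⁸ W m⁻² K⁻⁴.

Q ≈ 50000 W

Convert: 763 °C = 1036 K.
Q = εσA(T⁴ − T_s⁴). T⁴ − T_s⁴ = (1036)⁴ − (784)⁴ = 1.15×10^12 − 3.78×10^11 = 7.74×10^11 K⁴.
Q = 0.76 × 5.67×10⁻⁸ × 1.50 × 7.74×10^11 = 50000 W.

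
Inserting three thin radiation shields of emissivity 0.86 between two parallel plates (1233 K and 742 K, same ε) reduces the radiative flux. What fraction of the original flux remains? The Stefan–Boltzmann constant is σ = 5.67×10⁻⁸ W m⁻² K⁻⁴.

With N identical shields there are N+1 = 4 gaps in series, each with the same radiative resistance, so the flux falls to 1/(N+1) of its unshielded value.

ratio ≈ 0.250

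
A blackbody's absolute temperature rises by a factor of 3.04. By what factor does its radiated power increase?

factor ≈ 85.4

P ∝ T⁴, so the power scales as (3.04)⁴ = 85.4.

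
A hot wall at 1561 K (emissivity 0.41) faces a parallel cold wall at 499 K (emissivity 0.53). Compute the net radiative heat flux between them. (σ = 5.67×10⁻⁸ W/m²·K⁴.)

q ≈ 1.00×10^5 W/m²

For two large parallel gray plates, q = σ(T₁⁴ − T₂⁴) / (1/ε₁ + 1/ε₂ − 1).
1/ε₁ + 1/ε₂ − 1 = 1/0.41 + 1/0.53 − 1 = 3.326.
T₁⁴ − T₂⁴ = 5.94×10^12 − 6.20×10^10 = 5.88×10^12 K⁴.
q = 5.67×10⁻⁸ × 5.88×10^12 / 3.326 = 1.00×10^5 W/m².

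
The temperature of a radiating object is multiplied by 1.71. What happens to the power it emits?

P ∝ T⁴, so the power scales as (1.71)⁴ = 8.55.

factor ≈ 8.55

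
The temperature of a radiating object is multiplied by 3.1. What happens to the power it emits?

P ∝ T⁴, so the power scales as (3.1)⁴ = 92.4.

factor ≈ 92.4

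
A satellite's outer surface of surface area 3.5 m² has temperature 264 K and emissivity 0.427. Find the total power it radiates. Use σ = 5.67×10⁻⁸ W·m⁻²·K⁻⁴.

P ≈ 412 W

P = εσAT⁴ = 0.427 × 5.67×10⁻⁸ × 3.50 × (264)⁴ = 0.427 × 5.67×10⁻⁸ × 3.50 × 4.86×10^9.
P = 412 W.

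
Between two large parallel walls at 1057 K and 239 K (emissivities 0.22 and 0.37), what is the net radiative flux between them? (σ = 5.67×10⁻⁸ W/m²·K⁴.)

q ≈ 11300 W/m²

For two large parallel gray plates, q = σ(T₁⁴ − T₂⁴) / (1/ε₁ + 1/ε₂ − 1).
1/ε₁ + 1/ε₂ − 1 = 1/0.22 + 1/0.37 − 1 = 6.248.
T₁⁴ − T₂⁴ = 1.25×10^12 − 3.26×10^9 = 1.24×10^12 K⁴.
q = 5.67×10⁻⁸ × 1.24×10^12 / 6.248 = 11300 W/m².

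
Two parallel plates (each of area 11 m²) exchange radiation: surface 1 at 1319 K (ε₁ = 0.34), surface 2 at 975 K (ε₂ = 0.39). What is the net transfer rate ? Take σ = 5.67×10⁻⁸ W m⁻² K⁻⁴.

For two large parallel gray plates, q = σ(T₁⁴ − T₂⁴) / (1/ε₁ + 1/ε₂ − 1).
1/ε₁ + 1/ε₂ − 1 = 1/0.34 + 1/0.39 − 1 = 4.505.
T₁⁴ − T₂⁴ = 3.03×10^12 − 9.04×10^11 = 2.12×10^12 K⁴.
q = 5.67×10⁻⁸ × 2.12×10^12 / 4.505 = 26700 W/m².
Q = q·A = 26700 × 11 = 2.94×10^5 W.

Q ≈ 2.94×10^5 W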